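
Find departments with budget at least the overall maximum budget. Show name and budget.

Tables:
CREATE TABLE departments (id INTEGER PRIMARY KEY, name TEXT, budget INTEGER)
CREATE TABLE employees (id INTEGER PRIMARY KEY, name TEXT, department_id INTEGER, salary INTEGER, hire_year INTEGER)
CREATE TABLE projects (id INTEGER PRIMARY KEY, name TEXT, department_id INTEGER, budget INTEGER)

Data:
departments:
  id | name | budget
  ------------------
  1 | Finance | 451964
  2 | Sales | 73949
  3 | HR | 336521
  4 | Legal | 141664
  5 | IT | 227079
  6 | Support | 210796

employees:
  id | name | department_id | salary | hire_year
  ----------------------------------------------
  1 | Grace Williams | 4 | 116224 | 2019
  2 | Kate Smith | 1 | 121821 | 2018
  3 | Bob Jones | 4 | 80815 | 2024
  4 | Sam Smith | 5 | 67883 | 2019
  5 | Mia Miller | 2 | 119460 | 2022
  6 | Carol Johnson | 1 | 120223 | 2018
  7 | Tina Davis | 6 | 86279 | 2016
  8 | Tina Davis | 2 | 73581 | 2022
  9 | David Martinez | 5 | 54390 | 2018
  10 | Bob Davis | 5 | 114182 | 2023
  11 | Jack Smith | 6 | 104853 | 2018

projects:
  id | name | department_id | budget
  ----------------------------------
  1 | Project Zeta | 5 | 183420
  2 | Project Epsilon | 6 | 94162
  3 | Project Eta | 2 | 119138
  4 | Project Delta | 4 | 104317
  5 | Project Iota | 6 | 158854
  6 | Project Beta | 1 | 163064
SELECT name, budget FROM departments WHERE budget >= (SELECT MAX(budget) FROM departments)

Execution result:
name | budget
Finance | 451964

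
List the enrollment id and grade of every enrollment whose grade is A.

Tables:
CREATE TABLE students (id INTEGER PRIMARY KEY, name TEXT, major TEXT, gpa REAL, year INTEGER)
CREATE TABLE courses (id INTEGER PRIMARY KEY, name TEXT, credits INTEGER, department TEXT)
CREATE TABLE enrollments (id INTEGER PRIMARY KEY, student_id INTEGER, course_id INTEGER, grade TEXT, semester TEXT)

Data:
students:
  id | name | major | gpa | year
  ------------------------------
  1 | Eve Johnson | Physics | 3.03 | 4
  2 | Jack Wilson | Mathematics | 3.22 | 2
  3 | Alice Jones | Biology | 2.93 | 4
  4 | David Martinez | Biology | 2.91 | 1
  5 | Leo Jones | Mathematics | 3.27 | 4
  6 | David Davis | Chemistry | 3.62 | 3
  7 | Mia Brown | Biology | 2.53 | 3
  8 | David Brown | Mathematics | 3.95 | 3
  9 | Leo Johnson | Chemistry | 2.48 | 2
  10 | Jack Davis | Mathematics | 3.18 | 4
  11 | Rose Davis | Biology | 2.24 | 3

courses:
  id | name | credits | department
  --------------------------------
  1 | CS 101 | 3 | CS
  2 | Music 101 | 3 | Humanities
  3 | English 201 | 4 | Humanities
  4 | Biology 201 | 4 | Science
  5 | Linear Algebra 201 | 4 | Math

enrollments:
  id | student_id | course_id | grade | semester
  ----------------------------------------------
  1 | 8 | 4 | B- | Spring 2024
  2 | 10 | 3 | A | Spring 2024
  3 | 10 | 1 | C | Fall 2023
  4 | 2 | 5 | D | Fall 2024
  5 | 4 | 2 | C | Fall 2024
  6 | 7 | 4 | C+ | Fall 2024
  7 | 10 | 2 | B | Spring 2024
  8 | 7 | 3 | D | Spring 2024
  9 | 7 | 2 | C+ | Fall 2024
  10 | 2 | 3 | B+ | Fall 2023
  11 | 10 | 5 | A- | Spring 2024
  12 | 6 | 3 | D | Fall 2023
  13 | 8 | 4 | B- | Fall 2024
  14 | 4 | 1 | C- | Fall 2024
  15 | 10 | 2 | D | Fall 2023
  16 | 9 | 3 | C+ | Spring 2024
SELECT id, grade FROM enrollments WHERE grade = 'A'

Execution result:
id | grade
2 | A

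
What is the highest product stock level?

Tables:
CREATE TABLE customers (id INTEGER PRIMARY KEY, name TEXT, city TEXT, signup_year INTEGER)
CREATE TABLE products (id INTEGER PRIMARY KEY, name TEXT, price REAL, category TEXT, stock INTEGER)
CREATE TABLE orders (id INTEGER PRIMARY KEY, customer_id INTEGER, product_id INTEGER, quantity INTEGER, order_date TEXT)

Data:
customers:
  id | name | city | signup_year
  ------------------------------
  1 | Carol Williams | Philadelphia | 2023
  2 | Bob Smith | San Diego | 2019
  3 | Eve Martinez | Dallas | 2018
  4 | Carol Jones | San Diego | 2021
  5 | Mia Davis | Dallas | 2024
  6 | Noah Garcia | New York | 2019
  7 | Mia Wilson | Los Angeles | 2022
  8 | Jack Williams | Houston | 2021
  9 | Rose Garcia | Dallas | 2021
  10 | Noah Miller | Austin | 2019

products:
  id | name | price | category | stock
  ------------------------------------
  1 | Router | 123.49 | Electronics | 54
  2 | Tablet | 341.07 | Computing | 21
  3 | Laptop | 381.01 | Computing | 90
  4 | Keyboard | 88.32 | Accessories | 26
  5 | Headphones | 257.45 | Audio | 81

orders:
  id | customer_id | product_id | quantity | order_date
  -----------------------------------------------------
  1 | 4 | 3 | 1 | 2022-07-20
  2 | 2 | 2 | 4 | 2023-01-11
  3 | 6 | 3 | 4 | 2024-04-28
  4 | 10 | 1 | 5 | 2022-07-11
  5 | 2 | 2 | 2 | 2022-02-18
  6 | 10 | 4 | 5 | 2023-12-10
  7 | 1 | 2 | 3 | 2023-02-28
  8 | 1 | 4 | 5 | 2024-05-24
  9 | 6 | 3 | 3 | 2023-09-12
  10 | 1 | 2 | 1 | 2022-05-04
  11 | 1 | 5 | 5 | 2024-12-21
SELECT MAX(stock) FROM products

Execution result:
90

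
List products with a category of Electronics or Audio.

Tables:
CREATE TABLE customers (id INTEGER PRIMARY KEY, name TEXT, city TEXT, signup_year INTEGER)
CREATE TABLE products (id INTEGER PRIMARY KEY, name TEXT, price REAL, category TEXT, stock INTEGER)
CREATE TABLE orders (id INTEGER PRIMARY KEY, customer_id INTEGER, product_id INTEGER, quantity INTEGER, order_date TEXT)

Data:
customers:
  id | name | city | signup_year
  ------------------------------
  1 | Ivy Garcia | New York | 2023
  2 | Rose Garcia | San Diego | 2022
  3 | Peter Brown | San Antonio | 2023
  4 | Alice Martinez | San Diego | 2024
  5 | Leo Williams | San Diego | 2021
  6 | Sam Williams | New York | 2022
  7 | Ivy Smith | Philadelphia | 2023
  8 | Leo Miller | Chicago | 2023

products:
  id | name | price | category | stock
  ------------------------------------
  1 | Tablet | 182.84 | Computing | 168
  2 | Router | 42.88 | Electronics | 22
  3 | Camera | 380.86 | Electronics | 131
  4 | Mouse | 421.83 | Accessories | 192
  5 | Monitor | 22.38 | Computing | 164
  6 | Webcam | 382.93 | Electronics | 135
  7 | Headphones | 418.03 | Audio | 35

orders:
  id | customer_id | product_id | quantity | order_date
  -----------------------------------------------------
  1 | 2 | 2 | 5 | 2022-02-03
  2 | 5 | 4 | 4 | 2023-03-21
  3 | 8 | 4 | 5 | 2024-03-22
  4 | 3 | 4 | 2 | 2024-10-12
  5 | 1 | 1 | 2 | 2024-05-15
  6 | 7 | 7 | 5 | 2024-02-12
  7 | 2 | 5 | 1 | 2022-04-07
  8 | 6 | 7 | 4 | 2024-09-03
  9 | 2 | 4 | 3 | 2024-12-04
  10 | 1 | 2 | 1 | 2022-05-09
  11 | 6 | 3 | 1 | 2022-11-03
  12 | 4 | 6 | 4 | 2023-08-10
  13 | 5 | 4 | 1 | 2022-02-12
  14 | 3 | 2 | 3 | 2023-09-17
SELECT name, category FROM products WHERE category IN ('Electronics', 'Audio')

Execution result:
name | category
Router | Electronics
Camera | Electronics
Webcam | Electronics
Headphones | Audio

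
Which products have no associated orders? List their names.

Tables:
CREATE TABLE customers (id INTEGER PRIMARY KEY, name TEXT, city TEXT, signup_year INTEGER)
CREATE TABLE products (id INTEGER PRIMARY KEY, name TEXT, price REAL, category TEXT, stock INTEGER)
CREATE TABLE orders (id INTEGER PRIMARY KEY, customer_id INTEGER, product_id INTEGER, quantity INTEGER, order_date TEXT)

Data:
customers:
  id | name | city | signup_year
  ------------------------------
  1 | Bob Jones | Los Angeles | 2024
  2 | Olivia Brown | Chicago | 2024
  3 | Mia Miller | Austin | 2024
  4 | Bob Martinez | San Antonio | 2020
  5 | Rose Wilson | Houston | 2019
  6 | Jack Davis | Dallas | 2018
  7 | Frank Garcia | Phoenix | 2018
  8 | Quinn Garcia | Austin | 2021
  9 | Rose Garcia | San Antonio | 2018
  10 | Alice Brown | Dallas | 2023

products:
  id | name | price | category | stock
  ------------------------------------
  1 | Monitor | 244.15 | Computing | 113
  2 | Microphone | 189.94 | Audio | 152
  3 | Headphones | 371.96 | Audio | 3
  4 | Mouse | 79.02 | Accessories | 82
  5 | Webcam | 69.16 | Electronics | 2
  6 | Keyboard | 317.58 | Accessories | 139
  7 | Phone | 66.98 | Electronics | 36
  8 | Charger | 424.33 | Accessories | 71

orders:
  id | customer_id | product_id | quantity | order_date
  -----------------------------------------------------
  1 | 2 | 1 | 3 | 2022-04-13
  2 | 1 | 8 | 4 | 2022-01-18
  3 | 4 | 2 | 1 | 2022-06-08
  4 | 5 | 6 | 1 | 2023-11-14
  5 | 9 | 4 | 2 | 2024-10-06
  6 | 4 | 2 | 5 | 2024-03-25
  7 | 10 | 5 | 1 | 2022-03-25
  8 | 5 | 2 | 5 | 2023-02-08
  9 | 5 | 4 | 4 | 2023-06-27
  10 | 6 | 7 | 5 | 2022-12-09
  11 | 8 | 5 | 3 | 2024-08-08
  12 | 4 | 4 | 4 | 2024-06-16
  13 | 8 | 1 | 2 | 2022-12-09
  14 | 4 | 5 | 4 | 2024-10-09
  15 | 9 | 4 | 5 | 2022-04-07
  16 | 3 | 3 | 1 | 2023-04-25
SELECT p.name FROM products p LEFT JOIN orders c ON c.product_id = p.id WHERE c.id IS NULL

Execution result:
(no rows)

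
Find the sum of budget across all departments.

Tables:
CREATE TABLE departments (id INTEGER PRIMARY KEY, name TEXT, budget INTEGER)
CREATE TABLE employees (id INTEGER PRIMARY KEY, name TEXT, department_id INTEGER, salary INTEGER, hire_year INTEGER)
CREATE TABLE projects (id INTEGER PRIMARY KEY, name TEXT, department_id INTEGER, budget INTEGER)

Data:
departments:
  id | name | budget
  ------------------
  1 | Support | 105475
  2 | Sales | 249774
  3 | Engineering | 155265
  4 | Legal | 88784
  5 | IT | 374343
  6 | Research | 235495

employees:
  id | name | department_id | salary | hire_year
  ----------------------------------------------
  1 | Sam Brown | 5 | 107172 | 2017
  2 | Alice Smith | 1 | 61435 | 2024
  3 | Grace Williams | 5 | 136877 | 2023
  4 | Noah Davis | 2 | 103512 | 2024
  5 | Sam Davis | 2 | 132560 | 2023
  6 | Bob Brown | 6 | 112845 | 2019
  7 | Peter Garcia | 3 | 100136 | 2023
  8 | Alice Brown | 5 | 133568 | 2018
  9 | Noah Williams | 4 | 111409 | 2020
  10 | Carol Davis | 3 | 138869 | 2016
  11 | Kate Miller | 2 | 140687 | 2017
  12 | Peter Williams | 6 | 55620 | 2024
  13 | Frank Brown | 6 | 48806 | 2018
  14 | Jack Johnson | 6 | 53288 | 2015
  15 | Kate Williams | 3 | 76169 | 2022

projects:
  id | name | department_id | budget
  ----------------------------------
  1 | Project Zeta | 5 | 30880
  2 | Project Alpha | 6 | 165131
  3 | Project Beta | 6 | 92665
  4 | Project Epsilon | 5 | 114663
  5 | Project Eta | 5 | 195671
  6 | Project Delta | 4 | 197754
SELECT SUM(budget) FROM departments

Execution result:
1209136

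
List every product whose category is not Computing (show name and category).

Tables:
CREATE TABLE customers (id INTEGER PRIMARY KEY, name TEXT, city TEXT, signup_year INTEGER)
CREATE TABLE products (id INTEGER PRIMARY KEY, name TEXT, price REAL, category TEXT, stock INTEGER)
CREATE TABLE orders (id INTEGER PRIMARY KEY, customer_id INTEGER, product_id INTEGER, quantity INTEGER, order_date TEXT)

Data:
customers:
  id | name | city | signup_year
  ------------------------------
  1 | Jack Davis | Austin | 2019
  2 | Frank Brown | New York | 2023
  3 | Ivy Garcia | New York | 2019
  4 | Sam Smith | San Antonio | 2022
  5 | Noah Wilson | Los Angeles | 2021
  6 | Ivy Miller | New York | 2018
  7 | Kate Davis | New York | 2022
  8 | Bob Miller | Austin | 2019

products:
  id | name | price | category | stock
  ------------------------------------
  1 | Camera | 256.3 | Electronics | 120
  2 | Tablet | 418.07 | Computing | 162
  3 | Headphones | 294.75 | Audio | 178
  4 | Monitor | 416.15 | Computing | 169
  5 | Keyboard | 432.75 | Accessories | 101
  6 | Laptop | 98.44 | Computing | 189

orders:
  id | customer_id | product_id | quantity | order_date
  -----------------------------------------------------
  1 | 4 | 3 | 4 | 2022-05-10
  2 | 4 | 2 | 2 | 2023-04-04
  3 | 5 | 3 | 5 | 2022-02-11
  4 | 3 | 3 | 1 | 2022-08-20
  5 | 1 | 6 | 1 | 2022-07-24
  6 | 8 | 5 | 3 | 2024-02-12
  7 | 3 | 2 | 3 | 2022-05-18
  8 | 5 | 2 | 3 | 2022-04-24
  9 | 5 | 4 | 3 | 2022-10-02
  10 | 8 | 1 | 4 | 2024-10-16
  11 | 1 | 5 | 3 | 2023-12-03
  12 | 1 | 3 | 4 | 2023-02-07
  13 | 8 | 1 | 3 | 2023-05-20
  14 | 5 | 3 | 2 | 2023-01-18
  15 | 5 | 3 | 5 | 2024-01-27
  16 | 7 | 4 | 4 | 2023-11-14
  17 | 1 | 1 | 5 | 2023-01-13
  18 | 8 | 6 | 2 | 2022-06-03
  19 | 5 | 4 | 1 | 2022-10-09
SELECT name, category FROM products WHERE category <> 'Computing'

Execution result:
name | category
Camera | Electronics
Headphones | Audio
Keyboard | Accessories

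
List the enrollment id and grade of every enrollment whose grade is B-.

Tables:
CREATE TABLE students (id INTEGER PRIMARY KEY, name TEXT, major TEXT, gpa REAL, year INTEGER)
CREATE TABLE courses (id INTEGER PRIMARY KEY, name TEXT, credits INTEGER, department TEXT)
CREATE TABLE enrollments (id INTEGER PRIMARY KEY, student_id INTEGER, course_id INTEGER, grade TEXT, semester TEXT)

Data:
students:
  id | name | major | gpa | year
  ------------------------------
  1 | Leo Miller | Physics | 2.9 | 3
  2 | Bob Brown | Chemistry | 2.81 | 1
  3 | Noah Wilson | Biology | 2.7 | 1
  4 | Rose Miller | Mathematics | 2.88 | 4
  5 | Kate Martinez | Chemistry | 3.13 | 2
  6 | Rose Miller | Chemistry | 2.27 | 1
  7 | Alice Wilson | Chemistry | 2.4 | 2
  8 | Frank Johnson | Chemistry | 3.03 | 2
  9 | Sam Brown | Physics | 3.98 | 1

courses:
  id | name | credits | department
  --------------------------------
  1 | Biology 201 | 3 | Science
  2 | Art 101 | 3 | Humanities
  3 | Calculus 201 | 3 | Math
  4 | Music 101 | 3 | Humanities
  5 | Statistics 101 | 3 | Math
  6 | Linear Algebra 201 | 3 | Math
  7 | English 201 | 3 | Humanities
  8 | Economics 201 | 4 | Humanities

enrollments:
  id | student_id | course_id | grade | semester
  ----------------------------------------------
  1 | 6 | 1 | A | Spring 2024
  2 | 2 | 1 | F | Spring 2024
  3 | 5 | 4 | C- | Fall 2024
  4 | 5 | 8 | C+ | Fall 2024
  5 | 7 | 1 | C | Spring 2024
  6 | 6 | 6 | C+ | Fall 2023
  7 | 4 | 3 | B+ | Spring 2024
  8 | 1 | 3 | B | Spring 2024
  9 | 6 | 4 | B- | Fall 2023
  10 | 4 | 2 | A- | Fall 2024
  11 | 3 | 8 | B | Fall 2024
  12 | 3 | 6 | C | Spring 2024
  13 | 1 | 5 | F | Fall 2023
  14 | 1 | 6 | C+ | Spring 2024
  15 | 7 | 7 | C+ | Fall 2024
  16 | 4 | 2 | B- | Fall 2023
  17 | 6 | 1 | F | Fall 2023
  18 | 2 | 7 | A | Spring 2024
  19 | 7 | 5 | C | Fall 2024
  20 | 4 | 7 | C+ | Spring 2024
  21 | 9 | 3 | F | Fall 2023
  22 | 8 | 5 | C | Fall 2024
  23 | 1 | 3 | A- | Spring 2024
SELECT id, grade FROM enrollments WHERE grade = 'B-'

Execution result:
id | grade
9 | B-
16 | B-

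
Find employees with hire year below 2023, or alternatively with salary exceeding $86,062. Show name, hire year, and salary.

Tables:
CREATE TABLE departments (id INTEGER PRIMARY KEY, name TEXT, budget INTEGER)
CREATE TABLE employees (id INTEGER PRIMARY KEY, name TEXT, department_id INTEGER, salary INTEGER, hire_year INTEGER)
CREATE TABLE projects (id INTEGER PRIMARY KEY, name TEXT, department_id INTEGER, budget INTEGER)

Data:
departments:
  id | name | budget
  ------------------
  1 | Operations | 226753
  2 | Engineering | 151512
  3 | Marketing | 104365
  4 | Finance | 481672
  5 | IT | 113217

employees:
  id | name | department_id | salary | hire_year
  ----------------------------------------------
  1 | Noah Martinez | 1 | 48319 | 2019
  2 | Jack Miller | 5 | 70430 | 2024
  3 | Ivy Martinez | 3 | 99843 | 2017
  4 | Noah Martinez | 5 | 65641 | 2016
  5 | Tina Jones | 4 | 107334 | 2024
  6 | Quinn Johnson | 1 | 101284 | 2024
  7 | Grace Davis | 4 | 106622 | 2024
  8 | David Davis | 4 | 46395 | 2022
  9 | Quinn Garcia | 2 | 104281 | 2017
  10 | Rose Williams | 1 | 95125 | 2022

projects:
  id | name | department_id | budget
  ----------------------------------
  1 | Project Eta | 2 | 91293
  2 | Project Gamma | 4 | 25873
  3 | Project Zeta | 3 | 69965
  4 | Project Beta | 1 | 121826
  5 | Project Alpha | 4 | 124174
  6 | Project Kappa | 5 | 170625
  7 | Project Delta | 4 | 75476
SELECT name, hire_year, salary FROM employees WHERE hire_year < 2023 OR salary > 86062

Execution result:
name | hire_year | salary
Noah Martinez | 2019 | 48319
Ivy Martinez | 2017 | 99843
Noah Martinez | 2016 | 65641
Tina Jones | 2024 | 107334
Quinn Johnson | 2024 | 101284
Grace Davis | 2024 | 106622
David Davis | 2022 | 46395
Quinn Garcia | 2017 | 104281
Rose Williams | 2022 | 95125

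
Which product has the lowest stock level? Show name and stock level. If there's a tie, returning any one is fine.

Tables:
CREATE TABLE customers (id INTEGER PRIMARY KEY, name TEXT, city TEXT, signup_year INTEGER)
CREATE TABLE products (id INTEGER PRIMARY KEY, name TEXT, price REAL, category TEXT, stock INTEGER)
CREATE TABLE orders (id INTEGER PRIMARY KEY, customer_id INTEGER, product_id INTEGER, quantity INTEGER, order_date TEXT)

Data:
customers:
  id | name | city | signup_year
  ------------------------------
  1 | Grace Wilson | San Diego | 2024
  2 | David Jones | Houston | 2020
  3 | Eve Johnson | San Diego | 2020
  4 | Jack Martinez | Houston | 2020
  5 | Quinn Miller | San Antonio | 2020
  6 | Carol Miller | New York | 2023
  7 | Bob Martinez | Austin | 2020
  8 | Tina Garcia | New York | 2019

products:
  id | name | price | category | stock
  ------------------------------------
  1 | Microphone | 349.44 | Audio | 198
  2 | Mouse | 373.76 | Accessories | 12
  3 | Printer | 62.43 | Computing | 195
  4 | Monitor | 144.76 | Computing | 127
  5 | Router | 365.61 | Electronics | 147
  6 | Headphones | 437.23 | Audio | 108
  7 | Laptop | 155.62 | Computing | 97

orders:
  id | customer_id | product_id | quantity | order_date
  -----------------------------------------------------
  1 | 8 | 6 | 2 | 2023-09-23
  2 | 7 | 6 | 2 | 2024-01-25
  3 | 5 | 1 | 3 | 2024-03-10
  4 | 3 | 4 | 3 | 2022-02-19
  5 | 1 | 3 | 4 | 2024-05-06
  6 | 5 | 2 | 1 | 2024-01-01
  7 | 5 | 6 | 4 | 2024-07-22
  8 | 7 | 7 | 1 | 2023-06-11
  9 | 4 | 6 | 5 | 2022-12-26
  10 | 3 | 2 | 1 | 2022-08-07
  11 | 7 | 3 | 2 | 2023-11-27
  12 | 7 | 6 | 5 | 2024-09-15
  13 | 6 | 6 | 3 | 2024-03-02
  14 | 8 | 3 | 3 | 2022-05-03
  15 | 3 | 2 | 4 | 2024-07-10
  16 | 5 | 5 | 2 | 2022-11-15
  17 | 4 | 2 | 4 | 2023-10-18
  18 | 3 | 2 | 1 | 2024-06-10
SELECT name, stock FROM products ORDER BY stock ASC LIMIT 1

Execution result:
name | stock
Mouse | 12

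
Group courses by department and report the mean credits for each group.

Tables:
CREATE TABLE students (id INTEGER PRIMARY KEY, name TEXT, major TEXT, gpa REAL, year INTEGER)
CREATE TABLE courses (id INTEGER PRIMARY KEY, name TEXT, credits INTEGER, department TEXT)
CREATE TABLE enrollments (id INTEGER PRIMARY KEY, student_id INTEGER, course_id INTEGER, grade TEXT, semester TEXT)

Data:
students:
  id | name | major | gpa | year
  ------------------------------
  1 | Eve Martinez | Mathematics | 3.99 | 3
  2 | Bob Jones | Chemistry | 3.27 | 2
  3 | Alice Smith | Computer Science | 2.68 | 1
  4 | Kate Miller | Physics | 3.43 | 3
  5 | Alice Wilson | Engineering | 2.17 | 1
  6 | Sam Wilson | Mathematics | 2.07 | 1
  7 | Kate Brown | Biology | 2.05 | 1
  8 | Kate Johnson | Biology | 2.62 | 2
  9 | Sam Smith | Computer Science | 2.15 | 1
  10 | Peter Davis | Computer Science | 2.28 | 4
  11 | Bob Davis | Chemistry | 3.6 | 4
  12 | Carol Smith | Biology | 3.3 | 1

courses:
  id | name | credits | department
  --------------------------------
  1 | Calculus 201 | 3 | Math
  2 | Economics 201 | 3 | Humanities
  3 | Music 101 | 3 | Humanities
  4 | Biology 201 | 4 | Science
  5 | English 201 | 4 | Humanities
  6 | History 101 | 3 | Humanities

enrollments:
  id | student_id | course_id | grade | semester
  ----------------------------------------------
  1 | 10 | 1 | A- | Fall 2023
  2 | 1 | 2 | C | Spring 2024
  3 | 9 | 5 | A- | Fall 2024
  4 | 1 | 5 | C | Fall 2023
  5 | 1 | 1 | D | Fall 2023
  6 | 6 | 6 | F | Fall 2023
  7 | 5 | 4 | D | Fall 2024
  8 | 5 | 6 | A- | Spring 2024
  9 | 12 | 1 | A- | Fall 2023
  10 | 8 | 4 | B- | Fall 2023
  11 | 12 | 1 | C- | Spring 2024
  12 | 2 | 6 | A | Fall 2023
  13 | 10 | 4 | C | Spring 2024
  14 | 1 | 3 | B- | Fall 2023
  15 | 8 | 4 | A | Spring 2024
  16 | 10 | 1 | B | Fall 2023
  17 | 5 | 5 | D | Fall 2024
SELECT department, AVG(credits) AS avg_credits FROM courses GROUP BY department

Execution result:
department | avg_credits
Humanities | 3.25
Math | 3.00
Science | 4.00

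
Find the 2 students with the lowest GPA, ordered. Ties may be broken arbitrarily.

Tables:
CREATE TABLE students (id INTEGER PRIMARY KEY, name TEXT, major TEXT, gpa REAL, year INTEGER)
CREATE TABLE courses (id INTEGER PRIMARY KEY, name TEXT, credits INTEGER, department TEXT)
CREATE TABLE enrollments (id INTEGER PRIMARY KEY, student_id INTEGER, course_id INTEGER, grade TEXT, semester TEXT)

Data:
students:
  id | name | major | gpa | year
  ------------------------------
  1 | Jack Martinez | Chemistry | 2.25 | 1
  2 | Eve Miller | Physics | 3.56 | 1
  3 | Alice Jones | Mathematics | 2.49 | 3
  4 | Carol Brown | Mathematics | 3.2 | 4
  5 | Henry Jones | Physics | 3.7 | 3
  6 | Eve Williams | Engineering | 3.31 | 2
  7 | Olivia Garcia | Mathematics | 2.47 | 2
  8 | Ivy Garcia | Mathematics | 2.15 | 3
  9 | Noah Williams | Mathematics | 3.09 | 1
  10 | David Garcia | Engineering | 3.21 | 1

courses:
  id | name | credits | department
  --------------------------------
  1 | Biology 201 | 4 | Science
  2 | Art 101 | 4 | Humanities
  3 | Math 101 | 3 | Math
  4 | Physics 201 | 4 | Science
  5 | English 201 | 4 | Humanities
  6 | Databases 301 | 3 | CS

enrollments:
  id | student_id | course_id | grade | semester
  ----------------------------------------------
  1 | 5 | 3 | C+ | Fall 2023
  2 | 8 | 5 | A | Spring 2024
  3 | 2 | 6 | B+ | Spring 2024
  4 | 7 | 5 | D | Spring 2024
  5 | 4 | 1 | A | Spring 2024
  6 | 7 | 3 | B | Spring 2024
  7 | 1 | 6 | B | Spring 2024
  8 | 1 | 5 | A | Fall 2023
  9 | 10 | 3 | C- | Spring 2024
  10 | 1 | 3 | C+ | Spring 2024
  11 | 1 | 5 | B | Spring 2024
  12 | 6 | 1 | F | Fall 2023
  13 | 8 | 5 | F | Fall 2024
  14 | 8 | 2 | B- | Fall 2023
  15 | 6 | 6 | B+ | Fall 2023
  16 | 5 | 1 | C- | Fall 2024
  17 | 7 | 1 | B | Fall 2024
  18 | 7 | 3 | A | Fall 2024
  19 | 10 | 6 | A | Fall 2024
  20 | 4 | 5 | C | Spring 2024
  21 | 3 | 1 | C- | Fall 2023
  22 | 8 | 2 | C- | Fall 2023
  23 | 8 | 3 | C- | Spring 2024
SELECT name, gpa FROM students ORDER BY gpa ASC LIMIT 2

Execution result:
name | gpa
Ivy Garcia | 2.15
Jack Martinez | 2.25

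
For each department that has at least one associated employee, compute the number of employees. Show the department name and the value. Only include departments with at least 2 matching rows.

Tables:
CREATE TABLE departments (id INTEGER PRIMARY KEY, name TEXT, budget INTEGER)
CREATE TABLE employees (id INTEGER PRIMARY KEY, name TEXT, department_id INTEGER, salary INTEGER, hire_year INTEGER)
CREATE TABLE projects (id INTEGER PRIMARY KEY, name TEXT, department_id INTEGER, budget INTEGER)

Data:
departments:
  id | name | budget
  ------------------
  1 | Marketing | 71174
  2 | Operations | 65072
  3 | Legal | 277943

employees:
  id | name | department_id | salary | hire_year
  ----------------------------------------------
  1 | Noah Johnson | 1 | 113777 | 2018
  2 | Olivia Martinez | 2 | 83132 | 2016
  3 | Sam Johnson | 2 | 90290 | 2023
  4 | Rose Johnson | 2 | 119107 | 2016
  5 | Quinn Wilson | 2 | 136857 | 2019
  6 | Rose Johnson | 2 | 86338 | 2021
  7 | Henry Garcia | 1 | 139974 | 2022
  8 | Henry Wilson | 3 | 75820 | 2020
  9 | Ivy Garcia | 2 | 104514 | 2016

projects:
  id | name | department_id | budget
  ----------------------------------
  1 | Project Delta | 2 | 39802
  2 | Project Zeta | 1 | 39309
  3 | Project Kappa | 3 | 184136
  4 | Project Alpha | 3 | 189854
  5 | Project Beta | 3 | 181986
SELECT p.name, COUNT(*) AS n FROM employees c JOIN departments p ON c.department_id = p.id GROUP BY p.id, p.name HAVING COUNT(*) >= 2

Execution result:
name | n
Marketing | 2
Operations | 6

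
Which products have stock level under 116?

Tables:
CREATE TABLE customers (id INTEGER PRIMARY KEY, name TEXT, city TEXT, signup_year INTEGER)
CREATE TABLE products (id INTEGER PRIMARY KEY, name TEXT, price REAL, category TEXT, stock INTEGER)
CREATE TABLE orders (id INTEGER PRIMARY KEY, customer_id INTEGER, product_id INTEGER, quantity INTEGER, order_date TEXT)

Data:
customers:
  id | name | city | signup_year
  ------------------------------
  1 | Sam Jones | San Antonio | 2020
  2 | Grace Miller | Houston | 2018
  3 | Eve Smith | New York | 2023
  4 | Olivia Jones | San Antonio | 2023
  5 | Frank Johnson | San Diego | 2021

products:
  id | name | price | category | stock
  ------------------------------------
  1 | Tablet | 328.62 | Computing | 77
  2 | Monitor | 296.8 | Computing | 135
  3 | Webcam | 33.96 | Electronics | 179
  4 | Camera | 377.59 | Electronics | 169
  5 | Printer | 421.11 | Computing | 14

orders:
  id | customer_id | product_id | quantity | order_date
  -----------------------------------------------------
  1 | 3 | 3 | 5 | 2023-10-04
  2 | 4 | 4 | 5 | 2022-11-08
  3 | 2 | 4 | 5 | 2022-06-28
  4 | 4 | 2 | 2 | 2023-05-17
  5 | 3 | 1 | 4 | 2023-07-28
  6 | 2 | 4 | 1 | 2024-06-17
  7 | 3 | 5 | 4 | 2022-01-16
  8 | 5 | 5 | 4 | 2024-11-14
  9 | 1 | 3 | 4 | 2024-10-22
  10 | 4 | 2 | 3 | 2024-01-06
SELECT name, stock FROM products WHERE stock < 116

Execution result:
name | stock
Tablet | 77
Printer | 14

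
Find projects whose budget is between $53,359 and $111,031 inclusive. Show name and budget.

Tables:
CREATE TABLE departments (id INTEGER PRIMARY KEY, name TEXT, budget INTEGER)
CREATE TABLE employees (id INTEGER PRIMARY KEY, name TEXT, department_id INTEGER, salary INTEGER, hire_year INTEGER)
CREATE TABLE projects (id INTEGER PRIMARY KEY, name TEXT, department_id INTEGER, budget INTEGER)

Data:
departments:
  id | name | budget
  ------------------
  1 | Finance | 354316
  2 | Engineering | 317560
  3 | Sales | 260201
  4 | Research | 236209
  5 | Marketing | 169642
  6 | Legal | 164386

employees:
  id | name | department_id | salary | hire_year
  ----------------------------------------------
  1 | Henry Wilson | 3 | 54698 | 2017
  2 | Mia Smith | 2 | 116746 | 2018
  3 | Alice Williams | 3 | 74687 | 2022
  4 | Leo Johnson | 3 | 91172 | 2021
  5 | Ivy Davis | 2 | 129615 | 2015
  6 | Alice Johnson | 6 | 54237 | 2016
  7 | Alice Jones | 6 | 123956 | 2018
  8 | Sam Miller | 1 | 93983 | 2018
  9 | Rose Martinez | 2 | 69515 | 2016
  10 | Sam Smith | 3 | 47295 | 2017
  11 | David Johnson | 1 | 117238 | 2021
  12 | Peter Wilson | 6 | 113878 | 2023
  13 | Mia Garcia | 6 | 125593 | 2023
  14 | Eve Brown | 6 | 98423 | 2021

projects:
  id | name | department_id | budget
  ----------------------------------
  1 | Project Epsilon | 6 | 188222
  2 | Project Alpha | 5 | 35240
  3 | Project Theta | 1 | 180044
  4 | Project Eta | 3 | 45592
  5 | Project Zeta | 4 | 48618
SELECT name, budget FROM projects WHERE budget BETWEEN 53359 AND 111031

Execution result:
(no rows)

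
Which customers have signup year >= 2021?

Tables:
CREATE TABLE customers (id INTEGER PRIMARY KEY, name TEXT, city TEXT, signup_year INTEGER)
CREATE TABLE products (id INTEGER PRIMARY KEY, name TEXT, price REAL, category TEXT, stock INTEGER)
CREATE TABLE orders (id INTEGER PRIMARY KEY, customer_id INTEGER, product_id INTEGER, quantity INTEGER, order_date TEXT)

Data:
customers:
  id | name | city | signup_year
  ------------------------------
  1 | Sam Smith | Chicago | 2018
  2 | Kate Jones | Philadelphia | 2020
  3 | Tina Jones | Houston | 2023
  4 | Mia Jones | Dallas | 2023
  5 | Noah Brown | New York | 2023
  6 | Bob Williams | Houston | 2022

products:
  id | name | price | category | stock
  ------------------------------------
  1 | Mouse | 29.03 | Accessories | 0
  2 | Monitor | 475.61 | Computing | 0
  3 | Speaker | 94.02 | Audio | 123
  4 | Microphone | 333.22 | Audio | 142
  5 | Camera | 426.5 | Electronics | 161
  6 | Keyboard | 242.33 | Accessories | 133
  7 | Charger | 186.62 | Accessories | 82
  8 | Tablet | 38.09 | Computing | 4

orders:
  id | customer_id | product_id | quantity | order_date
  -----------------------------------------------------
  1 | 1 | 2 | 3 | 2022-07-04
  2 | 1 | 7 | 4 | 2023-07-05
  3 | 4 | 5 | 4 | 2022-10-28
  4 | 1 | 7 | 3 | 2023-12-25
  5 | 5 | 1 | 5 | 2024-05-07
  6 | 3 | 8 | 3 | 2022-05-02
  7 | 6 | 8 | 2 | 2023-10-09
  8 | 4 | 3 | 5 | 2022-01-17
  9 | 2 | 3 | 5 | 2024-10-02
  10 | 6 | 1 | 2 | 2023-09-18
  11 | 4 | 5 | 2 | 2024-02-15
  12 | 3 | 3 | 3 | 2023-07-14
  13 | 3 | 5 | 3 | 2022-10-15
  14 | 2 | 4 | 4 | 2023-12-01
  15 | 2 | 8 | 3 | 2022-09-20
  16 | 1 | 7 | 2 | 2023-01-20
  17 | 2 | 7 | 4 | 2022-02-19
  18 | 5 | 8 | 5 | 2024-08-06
SELECT name, signup_year FROM customers WHERE signup_year >= 2021

Execution result:
name | signup_year
Tina Jones | 2023
Mia Jones | 2023
Noah Brown | 2023
Bob Williams | 2022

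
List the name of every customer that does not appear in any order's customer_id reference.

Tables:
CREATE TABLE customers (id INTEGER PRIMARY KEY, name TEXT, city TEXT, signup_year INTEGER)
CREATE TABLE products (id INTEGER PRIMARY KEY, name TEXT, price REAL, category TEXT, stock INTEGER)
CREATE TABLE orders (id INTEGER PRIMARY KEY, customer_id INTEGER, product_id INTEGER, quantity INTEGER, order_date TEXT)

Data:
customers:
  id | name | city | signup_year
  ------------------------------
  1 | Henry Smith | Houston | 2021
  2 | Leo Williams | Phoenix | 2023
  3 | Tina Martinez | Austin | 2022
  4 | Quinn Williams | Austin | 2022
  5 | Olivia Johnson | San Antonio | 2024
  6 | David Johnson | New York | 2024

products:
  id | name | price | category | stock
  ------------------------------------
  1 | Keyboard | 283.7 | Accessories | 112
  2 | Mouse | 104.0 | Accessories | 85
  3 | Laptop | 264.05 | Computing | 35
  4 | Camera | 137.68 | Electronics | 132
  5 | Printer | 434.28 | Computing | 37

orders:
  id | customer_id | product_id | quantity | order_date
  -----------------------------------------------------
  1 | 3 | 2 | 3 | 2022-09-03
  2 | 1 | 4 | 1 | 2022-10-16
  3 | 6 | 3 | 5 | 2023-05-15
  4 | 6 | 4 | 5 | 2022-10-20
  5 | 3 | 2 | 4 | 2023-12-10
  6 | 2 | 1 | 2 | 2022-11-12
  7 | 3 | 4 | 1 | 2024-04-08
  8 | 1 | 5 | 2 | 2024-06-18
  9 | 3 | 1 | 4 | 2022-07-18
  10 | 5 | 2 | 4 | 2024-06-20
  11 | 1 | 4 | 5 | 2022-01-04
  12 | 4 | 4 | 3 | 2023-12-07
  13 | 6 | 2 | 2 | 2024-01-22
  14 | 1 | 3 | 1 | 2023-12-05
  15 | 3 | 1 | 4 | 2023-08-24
SELECT p.name FROM customers p LEFT JOIN orders c ON c.customer_id = p.id WHERE c.id IS NULL

Execution result:
(no rows)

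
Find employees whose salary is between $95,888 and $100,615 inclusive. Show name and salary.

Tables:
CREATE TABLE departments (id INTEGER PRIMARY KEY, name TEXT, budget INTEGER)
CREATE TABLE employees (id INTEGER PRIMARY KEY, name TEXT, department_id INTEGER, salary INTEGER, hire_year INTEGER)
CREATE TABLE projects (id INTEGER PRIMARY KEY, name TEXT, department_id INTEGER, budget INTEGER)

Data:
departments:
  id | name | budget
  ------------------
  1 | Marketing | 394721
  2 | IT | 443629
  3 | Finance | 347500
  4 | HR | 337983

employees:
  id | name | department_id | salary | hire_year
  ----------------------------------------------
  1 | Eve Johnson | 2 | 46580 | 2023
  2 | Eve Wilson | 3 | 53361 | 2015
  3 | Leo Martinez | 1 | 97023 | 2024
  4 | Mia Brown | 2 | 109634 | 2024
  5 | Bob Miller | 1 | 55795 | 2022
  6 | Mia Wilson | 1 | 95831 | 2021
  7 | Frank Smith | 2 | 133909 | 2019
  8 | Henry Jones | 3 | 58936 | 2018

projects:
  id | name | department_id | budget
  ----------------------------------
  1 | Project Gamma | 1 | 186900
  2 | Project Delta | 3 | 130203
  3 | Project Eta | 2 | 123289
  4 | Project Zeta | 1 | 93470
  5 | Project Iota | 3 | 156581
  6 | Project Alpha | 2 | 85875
SELECT name, salary FROM employees WHERE salary BETWEEN 95888 AND 100615

Execution result:
name | salary
Leo Martinez | 97023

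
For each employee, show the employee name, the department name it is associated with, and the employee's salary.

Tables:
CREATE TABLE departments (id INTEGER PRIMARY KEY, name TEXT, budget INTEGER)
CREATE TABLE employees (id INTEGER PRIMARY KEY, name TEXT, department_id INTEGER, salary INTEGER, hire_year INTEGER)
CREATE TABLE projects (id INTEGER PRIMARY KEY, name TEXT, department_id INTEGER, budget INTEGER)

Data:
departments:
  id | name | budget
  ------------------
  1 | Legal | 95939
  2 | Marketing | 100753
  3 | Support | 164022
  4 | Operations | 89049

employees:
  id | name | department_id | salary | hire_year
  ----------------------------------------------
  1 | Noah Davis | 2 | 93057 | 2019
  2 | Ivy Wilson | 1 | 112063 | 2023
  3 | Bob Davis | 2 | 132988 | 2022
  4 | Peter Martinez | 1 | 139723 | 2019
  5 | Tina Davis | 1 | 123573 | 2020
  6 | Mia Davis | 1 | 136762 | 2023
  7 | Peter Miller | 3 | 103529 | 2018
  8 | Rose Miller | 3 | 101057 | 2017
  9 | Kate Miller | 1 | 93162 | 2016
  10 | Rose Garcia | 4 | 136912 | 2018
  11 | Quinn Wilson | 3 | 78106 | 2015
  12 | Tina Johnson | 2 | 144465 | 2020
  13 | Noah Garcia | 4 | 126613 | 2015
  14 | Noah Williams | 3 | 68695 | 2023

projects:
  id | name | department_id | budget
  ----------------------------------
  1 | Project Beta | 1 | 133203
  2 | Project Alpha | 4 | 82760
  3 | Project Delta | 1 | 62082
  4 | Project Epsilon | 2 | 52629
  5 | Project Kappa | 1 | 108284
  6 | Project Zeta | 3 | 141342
SELECT c.name, p.name AS department, c.salary FROM employees c JOIN departments p ON c.department_id = p.id

Execution result:
name | department | salary
Noah Davis | Marketing | 93057
Ivy Wilson | Legal | 112063
Bob Davis | Marketing | 132988
Peter Martinez | Legal | 139723
Tina Davis | Legal | 123573
Mia Davis | Legal | 136762
Peter Miller | Support | 103529
Rose Miller | Support | 101057
Kate Miller | Legal | 93162
Rose Garcia | Operations | 136912
Quinn Wilson | Support | 78106
Tina Johnson | Marketing | 144465
Noah Garcia | Operations | 126613
Noah Williams | Support | 68695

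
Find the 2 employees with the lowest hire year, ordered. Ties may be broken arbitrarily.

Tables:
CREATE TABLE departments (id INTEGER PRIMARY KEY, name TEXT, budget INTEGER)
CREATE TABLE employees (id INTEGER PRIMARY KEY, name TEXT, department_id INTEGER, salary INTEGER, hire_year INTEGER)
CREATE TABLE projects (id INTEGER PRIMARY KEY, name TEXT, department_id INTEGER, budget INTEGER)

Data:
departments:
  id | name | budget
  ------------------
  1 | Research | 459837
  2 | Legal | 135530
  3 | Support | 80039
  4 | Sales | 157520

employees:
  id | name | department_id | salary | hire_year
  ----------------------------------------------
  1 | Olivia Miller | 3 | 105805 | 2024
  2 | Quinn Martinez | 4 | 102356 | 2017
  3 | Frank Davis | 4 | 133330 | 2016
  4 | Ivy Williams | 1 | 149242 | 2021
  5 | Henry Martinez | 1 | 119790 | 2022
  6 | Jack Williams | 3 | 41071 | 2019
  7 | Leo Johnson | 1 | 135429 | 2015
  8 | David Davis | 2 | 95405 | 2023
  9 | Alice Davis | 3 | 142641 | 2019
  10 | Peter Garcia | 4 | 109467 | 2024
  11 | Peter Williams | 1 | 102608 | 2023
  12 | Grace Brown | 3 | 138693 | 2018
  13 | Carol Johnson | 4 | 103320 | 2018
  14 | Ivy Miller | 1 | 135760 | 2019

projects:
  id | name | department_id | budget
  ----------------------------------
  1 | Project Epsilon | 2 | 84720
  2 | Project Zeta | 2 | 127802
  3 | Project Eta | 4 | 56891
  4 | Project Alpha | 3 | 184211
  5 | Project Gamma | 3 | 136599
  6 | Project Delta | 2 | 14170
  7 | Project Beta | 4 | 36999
SELECT name, hire_year FROM employees ORDER BY hire_year ASC LIMIT 2

Execution result:
name | hire_year
Leo Johnson | 2015
Frank Davis | 2016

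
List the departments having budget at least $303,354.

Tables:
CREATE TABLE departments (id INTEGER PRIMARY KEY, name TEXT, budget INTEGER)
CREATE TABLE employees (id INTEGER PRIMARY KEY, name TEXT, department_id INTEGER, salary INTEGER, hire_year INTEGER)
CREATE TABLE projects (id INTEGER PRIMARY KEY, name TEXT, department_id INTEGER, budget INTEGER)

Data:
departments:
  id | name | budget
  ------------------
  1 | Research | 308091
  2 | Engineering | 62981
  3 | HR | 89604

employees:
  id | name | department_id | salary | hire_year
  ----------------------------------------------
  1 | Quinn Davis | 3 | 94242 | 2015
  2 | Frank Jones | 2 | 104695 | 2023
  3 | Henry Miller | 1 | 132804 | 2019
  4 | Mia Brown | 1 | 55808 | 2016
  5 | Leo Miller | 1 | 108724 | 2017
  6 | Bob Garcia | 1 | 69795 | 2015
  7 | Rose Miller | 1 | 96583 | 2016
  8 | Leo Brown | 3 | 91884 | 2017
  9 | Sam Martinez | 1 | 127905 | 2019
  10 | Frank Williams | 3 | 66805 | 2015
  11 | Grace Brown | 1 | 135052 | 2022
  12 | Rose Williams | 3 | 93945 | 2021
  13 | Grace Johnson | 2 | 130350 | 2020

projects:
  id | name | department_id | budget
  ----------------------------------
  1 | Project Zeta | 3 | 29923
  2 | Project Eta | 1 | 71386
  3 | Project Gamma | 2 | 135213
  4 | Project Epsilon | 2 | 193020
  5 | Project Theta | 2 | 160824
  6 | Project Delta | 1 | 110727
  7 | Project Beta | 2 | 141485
SELECT name, budget FROM departments WHERE budget >= 303354

Execution result:
name | budget
Research | 308091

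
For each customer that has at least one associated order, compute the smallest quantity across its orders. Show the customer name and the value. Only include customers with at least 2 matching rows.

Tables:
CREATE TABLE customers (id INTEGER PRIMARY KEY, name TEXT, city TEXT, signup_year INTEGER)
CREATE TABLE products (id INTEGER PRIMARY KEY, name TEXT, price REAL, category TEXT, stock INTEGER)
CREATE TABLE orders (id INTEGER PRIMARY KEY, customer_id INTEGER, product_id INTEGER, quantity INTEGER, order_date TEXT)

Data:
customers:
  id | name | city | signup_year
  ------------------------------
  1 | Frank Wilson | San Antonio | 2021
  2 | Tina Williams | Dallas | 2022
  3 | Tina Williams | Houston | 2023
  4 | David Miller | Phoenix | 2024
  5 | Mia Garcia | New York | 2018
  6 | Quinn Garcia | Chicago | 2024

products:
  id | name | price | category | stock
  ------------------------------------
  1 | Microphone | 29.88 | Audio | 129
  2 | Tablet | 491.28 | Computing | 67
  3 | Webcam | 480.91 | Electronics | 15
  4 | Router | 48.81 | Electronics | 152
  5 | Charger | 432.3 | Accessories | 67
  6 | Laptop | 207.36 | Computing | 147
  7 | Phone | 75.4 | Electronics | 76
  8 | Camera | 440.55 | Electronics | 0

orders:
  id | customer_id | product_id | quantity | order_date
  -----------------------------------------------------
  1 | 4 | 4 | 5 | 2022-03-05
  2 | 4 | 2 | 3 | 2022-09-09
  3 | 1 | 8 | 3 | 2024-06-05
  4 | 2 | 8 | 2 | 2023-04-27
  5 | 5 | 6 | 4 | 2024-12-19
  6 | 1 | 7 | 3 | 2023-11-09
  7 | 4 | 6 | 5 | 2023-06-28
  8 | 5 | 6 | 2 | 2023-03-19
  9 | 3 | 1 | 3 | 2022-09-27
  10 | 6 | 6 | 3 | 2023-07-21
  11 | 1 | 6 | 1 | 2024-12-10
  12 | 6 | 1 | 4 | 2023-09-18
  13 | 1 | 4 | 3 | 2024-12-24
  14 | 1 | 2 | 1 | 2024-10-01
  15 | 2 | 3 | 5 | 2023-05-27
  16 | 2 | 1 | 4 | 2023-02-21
SELECT p.name, MIN(c.quantity) AS min_quantity FROM orders c JOIN customers p ON c.customer_id = p.id GROUP BY p.id, p.name HAVING COUNT(*) >= 2

Execution result:
name | min_quantity
Frank Wilson | 1
Tina Williams | 2
David Miller | 3
Mia Garcia | 2
Quinn Garcia | 3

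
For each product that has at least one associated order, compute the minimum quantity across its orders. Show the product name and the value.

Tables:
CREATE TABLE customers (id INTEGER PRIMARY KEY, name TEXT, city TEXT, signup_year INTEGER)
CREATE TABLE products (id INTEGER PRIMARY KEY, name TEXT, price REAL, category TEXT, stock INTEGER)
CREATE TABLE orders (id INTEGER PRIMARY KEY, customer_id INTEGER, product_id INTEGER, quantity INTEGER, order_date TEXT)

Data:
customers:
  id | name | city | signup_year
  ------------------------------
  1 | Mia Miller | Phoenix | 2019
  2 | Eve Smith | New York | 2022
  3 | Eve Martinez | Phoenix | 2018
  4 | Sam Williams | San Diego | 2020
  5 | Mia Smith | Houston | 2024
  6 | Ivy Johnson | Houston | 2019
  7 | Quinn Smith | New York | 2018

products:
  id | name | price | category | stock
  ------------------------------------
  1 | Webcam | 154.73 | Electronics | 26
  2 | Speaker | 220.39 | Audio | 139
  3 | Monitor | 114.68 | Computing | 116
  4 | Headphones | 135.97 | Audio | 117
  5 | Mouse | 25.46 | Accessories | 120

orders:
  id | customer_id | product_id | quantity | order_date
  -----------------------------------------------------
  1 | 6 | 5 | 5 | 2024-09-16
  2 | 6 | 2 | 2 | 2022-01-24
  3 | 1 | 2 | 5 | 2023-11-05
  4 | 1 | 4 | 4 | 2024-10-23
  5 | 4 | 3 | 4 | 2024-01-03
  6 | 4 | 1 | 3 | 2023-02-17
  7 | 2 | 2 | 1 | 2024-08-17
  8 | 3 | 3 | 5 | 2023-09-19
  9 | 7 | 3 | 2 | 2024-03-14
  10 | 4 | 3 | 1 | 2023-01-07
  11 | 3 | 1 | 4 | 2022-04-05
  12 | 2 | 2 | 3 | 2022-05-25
SELECT p.name, MIN(c.quantity) AS min_quantity FROM orders c JOIN products p ON c.product_id = p.id GROUP BY p.id, p.name

Execution result:
name | min_quantity
Webcam | 3
Speaker | 1
Monitor | 1
Headphones | 4
Mouse | 5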